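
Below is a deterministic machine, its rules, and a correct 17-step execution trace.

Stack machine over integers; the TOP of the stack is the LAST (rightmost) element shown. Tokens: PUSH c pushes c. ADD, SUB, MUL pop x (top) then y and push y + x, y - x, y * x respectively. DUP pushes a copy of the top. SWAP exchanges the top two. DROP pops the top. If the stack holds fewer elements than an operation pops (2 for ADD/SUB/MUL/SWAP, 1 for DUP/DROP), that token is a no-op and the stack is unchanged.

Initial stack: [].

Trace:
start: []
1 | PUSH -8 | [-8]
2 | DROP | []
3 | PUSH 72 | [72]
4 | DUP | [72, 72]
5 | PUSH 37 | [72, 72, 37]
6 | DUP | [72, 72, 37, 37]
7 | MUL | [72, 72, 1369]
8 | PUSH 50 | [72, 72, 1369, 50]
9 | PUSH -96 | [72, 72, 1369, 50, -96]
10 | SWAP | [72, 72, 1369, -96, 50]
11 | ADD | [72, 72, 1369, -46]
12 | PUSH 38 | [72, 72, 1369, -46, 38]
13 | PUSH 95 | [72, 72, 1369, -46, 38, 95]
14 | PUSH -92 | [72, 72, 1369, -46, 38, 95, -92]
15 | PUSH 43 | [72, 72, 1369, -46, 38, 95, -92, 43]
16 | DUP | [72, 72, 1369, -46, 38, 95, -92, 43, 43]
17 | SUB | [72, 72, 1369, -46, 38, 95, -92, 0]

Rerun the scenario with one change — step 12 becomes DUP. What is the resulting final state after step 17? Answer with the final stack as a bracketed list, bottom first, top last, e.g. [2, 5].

[72, 72, 1369, -46, -46, 95, -92, 0]

(re-executing from step 12 with the substitution; state before step 12: [72, 72, 1369, -46])
12 | DUP | [72, 72, 1369, -46, -46]
13 | PUSH 95 | [72, 72, 1369, -46, -46, 95]
14 | PUSH -92 | [72, 72, 1369, -46, -46, 95, -92]
15 | PUSH 43 | [72, 72, 1369, -46, -46, 95, -92, 43]
16 | DUP | [72, 72, 1369, -46, -46, 95, -92, 43, 43]
17 | SUB | [72, 72, 1369, -46, -46, 95, -92, 0]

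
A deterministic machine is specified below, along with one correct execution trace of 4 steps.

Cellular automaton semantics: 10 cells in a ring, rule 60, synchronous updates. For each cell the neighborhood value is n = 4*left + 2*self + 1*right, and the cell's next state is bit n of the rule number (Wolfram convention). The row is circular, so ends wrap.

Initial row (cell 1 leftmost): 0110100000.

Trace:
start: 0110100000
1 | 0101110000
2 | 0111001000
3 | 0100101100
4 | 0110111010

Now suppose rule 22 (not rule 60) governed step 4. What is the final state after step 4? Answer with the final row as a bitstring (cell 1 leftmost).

(re-executing step 4 under rule 22; state before step 4: 0100101100)
4 | 1111100010

1111100010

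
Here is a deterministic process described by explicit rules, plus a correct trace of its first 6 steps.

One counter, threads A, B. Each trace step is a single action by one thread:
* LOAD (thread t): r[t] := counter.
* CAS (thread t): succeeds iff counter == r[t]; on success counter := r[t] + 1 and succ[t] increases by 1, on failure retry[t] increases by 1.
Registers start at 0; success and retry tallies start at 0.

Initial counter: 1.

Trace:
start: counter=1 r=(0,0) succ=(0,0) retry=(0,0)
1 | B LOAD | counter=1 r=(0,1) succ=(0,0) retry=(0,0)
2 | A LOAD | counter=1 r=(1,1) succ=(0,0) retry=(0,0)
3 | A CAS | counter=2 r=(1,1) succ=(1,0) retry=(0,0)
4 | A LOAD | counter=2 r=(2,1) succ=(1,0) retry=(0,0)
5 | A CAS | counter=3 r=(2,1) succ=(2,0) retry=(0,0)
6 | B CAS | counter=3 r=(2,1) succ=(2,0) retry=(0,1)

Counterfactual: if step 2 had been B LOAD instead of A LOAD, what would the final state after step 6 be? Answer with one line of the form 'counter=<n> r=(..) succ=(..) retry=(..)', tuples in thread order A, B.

counter=2 r=(1,1) succ=(1,0) retry=(1,1)

(re-executing from step 2 with the substitution; state before step 2: counter=1 r=(0,1) succ=(0,0) retry=(0,0))
2 | B LOAD | counter=1 r=(0,1) succ=(0,0) retry=(0,0)
3 | A CAS | counter=1 r=(0,1) succ=(0,0) retry=(1,0)
4 | A LOAD | counter=1 r=(1,1) succ=(0,0) retry=(1,0)
5 | A CAS | counter=2 r=(1,1) succ=(1,0) retry=(1,0)
6 | B CAS | counter=2 r=(1,1) succ=(1,0) retry=(1,1)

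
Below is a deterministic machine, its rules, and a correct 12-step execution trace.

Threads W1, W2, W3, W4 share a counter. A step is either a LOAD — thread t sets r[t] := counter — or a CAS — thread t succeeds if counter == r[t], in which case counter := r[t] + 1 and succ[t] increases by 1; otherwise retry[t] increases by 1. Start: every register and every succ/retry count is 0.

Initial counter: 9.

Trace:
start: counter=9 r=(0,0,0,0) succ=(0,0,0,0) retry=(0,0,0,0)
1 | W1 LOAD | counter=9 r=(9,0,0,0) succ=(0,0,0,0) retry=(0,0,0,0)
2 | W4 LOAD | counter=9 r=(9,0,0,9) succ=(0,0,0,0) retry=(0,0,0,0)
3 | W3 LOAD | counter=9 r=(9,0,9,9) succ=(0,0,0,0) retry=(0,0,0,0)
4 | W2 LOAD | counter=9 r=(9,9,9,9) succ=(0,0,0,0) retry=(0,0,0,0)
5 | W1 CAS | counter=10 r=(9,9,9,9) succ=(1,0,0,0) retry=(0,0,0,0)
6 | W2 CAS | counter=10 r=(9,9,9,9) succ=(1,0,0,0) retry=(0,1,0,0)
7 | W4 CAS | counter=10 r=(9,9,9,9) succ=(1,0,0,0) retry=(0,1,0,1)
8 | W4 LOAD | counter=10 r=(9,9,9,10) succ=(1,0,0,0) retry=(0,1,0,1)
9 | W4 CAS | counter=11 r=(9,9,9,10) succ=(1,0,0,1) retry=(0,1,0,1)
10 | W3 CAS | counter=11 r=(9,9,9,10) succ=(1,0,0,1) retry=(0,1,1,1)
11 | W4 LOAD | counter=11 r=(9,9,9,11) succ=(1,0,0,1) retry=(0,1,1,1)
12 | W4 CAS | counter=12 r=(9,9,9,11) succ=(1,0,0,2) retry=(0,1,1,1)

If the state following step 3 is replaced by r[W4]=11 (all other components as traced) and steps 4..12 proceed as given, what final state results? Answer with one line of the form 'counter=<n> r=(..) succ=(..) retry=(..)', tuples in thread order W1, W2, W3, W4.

counter=12 r=(9,9,9,11) succ=(1,0,0,2) retry=(0,1,1,1)

state after step 3 := counter=9 r=(9,0,9,11) succ=(0,0,0,0) retry=(0,0,0,0)
4 | W2 LOAD | counter=9 r=(9,9,9,11) succ=(0,0,0,0) retry=(0,0,0,0)
5 | W1 CAS | counter=10 r=(9,9,9,11) succ=(1,0,0,0) retry=(0,0,0,0)
6 | W2 CAS | counter=10 r=(9,9,9,11) succ=(1,0,0,0) retry=(0,1,0,0)
7 | W4 CAS | counter=10 r=(9,9,9,11) succ=(1,0,0,0) retry=(0,1,0,1)
8 | W4 LOAD | counter=10 r=(9,9,9,10) succ=(1,0,0,0) retry=(0,1,0,1)
9 | W4 CAS | counter=11 r=(9,9,9,10) succ=(1,0,0,1) retry=(0,1,0,1)
10 | W3 CAS | counter=11 r=(9,9,9,10) succ=(1,0,0,1) retry=(0,1,1,1)
11 | W4 LOAD | counter=11 r=(9,9,9,11) succ=(1,0,0,1) retry=(0,1,1,1)
12 | W4 CAS | counter=12 r=(9,9,9,11) succ=(1,0,0,2) retry=(0,1,1,1)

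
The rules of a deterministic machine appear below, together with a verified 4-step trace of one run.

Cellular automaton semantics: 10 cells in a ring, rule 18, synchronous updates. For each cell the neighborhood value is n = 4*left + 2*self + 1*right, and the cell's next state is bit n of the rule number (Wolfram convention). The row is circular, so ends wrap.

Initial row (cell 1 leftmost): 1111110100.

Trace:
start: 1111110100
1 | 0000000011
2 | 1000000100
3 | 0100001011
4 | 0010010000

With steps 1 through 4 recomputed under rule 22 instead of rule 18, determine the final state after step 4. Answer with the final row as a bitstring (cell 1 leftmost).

(re-executing steps 1..4 under rule 22; state before step 1: 1111110100)
1 | 0000000111
2 | 1000001000
3 | 1100011101
4 | 0010100000

0010100000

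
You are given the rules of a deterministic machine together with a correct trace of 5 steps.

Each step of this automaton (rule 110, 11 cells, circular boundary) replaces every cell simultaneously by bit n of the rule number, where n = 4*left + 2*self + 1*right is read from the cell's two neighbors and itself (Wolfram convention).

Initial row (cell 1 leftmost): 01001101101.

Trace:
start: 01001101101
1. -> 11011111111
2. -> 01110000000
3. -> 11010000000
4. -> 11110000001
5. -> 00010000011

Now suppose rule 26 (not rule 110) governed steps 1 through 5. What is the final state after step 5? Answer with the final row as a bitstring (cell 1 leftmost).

(re-executing steps 1..5 under rule 26; state before step 1: 01001101101)
1. -> 00111001000
2. -> 01100110100
3. -> 11011100010
4. -> 10010010100
5. -> 01101100011

01101100011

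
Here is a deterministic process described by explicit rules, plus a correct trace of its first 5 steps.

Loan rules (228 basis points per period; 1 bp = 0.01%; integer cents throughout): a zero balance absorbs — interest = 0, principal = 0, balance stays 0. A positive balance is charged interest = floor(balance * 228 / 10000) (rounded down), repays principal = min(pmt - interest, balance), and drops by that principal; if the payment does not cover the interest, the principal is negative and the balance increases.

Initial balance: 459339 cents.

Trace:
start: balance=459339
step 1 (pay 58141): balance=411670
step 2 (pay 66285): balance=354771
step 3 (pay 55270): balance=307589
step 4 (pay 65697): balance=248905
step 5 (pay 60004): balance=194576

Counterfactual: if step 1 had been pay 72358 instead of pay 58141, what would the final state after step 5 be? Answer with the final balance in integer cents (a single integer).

(re-executing from step 1 with the substitution; state before step 1: balance=459339)
step 1 (pay 72358): balance=397453
step 2 (pay 66285): balance=340229
step 3 (pay 55270): balance=292716
step 4 (pay 65697): balance=233692
step 5 (pay 60004): balance=179016

179016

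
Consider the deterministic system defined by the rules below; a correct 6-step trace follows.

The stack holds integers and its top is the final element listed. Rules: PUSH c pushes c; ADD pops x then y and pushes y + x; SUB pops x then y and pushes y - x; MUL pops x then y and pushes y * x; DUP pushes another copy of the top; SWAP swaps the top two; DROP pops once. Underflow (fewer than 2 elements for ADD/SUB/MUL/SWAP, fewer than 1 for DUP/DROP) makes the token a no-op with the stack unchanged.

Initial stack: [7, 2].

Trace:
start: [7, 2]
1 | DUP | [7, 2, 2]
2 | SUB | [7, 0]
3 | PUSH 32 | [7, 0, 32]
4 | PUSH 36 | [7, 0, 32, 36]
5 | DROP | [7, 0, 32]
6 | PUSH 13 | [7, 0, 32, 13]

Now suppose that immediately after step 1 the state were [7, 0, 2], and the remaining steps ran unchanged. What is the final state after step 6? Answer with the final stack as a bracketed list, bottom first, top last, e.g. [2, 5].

[7, -2, 32, 13]

state after step 1 := [7, 0, 2]
2 | SUB | [7, -2]
3 | PUSH 32 | [7, -2, 32]
4 | PUSH 36 | [7, -2, 32, 36]
5 | DROP | [7, -2, 32]
6 | PUSH 13 | [7, -2, 32, 13]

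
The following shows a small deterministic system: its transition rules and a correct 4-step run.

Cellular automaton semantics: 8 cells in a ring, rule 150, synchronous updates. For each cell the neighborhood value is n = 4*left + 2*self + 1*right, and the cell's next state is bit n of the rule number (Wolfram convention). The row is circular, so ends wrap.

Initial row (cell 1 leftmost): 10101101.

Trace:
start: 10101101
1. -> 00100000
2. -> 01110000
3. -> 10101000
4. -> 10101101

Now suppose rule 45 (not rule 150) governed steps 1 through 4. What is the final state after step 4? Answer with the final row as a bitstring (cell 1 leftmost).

(re-executing steps 1..4 under rule 45; state before step 1: 10101101)
1. -> 01111011
2. -> 11000110
3. -> 10010101
4. -> 00011111

00011111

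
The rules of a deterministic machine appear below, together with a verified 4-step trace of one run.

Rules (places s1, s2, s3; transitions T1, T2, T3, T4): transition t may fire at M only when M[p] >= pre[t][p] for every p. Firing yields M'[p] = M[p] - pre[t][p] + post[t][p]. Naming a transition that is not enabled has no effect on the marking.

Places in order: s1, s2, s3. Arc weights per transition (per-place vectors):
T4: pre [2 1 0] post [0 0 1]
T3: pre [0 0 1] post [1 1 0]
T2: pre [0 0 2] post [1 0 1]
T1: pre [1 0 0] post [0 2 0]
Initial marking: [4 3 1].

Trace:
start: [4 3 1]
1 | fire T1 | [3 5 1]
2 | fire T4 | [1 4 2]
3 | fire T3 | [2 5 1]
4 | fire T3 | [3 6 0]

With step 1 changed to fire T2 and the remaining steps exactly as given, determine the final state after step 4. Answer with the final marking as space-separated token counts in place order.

4 4 0

(re-executing from step 1 with the substitution; state before step 1: [4 3 1])
1 | fire T2 | [4 3 1]
2 | fire T4 | [2 2 2]
3 | fire T3 | [3 3 1]
4 | fire T3 | [4 4 0]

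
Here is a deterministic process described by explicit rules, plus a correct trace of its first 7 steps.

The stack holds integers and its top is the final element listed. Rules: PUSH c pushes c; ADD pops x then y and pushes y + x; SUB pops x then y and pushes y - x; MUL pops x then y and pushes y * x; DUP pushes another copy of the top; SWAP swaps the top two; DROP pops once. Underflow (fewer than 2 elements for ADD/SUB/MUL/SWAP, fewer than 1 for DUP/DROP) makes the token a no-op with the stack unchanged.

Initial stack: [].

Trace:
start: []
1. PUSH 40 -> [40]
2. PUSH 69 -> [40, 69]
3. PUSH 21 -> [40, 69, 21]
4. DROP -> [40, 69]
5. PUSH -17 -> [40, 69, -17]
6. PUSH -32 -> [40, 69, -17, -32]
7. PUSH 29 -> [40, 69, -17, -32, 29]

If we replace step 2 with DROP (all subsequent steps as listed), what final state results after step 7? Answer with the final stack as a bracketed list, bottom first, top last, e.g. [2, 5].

[-17, -32, 29]

(re-executing from step 2 with the substitution; state before step 2: [40])
2. DROP -> []
3. PUSH 21 -> [21]
4. DROP -> []
5. PUSH -17 -> [-17]
6. PUSH -32 -> [-17, -32]
7. PUSH 29 -> [-17, -32, 29]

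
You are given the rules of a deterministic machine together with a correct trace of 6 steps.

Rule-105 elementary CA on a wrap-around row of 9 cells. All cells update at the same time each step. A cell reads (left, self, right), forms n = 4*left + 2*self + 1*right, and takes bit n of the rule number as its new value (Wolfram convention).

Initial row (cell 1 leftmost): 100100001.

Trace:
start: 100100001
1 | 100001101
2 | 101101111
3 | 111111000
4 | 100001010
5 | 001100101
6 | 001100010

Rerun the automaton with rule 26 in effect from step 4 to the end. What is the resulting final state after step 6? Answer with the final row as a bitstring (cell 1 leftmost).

(re-executing steps 4..6 under rule 26; state before step 4: 111111000)
4 | 100000101
5 | 010001001
6 | 001010110

001010110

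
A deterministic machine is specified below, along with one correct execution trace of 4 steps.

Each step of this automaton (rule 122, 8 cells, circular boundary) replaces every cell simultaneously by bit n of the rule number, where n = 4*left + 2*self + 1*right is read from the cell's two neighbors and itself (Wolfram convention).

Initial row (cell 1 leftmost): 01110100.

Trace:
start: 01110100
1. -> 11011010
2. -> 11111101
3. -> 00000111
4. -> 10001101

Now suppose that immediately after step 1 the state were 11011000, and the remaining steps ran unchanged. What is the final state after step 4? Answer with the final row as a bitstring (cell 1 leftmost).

state after step 1 := 11011000
2. -> 11111101
3. -> 00000111
4. -> 10001101

10001101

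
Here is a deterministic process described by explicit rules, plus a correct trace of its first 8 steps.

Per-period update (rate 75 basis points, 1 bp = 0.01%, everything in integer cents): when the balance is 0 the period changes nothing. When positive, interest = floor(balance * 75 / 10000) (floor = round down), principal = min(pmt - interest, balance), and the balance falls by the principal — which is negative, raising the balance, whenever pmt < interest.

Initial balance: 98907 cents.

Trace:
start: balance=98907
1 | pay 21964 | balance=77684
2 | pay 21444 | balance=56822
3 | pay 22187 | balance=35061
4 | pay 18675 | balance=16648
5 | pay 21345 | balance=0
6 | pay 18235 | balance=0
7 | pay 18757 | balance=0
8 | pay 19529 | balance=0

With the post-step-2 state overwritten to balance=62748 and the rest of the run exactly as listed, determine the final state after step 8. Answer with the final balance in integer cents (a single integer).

state after step 2 := balance=62748
3 | pay 22187 | balance=41031
4 | pay 18675 | balance=22663
5 | pay 21345 | balance=1487
6 | pay 18235 | balance=0
7 | pay 18757 | balance=0
8 | pay 19529 | balance=0

0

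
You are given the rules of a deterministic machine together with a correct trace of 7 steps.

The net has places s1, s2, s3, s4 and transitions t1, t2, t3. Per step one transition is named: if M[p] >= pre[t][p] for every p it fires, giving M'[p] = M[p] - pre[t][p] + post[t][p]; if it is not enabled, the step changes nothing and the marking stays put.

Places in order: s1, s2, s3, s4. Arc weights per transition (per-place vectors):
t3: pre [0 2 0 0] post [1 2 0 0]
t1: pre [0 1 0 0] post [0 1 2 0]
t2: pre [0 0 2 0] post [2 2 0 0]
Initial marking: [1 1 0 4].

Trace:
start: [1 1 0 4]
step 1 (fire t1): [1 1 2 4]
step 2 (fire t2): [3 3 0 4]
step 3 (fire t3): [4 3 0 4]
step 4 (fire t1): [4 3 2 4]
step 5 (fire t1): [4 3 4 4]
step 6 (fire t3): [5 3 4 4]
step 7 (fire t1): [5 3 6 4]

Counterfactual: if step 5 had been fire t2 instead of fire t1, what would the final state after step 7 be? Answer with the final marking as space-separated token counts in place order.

(re-executing from step 5 with the substitution; state before step 5: [4 3 2 4])
step 5 (fire t2): [6 5 0 4]
step 6 (fire t3): [7 5 0 4]
step 7 (fire t1): [7 5 2 4]

7 5 2 4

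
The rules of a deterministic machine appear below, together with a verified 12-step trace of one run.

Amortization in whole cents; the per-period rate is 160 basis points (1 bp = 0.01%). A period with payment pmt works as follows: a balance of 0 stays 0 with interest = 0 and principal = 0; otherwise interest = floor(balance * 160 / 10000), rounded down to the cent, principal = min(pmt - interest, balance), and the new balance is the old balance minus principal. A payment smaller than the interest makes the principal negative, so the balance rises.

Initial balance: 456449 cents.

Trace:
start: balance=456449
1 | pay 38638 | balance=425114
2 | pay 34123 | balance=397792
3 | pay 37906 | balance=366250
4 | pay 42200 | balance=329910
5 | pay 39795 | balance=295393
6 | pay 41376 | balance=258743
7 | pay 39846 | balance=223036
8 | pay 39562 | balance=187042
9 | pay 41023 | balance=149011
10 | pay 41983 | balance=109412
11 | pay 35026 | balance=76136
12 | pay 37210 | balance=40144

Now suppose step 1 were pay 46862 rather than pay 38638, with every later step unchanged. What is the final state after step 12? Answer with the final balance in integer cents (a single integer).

30350

(re-executing from step 1 with the substitution; state before step 1: balance=456449)
1 | pay 46862 | balance=416890
2 | pay 34123 | balance=389437
3 | pay 37906 | balance=357761
4 | pay 42200 | balance=321285
5 | pay 39795 | balance=286630
6 | pay 41376 | balance=249840
7 | pay 39846 | balance=213991
8 | pay 39562 | balance=177852
9 | pay 41023 | balance=139674
10 | pay 41983 | balance=99925
11 | pay 35026 | balance=66497
12 | pay 37210 | balance=30350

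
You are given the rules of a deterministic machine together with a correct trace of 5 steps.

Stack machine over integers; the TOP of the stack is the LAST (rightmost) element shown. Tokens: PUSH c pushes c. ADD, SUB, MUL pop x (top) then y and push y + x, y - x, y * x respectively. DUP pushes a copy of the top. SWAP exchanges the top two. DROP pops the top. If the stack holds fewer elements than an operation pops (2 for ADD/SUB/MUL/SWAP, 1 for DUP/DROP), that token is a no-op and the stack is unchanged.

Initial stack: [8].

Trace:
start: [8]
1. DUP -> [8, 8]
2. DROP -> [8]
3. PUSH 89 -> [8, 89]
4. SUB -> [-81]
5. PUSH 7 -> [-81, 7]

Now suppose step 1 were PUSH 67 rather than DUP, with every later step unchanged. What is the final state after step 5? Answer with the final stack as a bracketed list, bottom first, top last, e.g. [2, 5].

[-81, 7]

(re-executing from step 1 with the substitution; state before step 1: [8])
1. PUSH 67 -> [8, 67]
2. DROP -> [8]
3. PUSH 89 -> [8, 89]
4. SUB -> [-81]
5. PUSH 7 -> [-81, 7]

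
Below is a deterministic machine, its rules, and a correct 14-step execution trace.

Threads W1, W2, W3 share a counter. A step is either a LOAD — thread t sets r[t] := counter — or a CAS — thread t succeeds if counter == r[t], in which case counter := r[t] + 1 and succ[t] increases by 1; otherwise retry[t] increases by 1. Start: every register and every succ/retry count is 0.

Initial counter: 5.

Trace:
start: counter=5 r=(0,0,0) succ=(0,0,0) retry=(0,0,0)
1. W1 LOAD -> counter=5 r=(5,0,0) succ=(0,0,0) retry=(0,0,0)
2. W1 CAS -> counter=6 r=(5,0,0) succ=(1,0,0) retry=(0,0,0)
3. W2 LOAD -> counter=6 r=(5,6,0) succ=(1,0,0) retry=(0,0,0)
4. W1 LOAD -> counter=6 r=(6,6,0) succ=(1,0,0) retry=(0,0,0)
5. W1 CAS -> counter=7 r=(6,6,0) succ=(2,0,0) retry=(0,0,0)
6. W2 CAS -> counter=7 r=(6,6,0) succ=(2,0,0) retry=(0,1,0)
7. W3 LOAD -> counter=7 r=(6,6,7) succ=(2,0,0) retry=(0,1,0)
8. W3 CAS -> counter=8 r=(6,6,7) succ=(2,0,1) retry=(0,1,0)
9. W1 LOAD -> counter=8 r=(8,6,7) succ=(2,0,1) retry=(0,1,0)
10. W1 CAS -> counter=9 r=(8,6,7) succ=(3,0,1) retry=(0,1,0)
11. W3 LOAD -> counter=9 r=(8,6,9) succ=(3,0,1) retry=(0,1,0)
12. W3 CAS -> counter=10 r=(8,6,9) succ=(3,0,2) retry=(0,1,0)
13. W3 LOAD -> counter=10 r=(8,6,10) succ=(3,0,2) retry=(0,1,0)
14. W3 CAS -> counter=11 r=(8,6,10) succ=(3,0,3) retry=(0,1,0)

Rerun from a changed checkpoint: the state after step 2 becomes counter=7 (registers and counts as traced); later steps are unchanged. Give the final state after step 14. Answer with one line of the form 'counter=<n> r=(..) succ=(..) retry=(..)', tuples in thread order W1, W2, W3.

state after step 2 := counter=7 r=(5,0,0) succ=(1,0,0) retry=(0,0,0)
3. W2 LOAD -> counter=7 r=(5,7,0) succ=(1,0,0) retry=(0,0,0)
4. W1 LOAD -> counter=7 r=(7,7,0) succ=(1,0,0) retry=(0,0,0)
5. W1 CAS -> counter=8 r=(7,7,0) succ=(2,0,0) retry=(0,0,0)
6. W2 CAS -> counter=8 r=(7,7,0) succ=(2,0,0) retry=(0,1,0)
7. W3 LOAD -> counter=8 r=(7,7,8) succ=(2,0,0) retry=(0,1,0)
8. W3 CAS -> counter=9 r=(7,7,8) succ=(2,0,1) retry=(0,1,0)
9. W1 LOAD -> counter=9 r=(9,7,8) succ=(2,0,1) retry=(0,1,0)
10. W1 CAS -> counter=10 r=(9,7,8) succ=(3,0,1) retry=(0,1,0)
11. W3 LOAD -> counter=10 r=(9,7,10) succ=(3,0,1) retry=(0,1,0)
12. W3 CAS -> counter=11 r=(9,7,10) succ=(3,0,2) retry=(0,1,0)
13. W3 LOAD -> counter=11 r=(9,7,11) succ=(3,0,2) retry=(0,1,0)
14. W3 CAS -> counter=12 r=(9,7,11) succ=(3,0,3) retry=(0,1,0)

counter=12 r=(9,7,11) succ=(3,0,3) retry=(0,1,0)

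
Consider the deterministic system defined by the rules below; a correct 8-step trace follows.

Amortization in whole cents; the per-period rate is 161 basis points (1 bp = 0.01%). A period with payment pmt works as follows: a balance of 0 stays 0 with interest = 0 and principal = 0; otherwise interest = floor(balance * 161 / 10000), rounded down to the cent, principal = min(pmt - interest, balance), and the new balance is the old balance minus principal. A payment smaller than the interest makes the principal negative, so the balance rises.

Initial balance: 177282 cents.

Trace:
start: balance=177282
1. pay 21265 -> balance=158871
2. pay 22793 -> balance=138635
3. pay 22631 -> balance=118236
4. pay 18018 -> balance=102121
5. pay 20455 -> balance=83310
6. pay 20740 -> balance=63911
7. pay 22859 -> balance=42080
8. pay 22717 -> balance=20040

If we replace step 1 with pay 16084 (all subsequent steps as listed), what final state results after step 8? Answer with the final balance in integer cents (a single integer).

(re-executing from step 1 with the substitution; state before step 1: balance=177282)
1. pay 16084 -> balance=164052
2. pay 22793 -> balance=143900
3. pay 22631 -> balance=123585
4. pay 18018 -> balance=107556
5. pay 20455 -> balance=88832
6. pay 20740 -> balance=69522
7. pay 22859 -> balance=47782
8. pay 22717 -> balance=25834

25834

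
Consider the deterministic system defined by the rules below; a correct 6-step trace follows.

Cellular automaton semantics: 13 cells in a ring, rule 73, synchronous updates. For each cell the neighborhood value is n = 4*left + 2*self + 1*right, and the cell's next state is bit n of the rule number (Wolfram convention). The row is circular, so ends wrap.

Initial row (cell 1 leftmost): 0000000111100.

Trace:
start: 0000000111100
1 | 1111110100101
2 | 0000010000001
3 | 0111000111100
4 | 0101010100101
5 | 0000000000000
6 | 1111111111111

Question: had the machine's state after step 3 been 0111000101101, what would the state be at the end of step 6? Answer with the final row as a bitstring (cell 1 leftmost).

0111110001100

state after step 3 := 0111000101101
4 | 0101010001100
5 | 0000000101101
6 | 0111110001100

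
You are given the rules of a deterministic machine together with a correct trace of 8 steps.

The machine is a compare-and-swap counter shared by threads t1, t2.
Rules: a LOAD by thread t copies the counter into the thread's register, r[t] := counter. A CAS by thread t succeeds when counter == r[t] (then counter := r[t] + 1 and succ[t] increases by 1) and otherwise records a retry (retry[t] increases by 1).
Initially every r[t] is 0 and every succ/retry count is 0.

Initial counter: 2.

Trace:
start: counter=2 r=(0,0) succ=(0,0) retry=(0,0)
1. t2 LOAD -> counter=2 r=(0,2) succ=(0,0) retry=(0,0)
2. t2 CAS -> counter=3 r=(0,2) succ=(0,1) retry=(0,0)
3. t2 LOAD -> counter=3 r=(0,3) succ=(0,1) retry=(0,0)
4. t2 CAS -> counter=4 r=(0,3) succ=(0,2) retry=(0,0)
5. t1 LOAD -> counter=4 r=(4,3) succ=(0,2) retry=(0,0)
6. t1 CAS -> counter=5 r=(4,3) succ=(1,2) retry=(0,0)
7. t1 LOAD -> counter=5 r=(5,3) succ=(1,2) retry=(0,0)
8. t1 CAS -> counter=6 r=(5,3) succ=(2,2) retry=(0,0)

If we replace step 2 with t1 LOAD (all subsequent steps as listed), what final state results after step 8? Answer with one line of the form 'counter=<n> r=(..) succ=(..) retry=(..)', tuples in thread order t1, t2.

counter=5 r=(4,2) succ=(2,1) retry=(0,0)

(re-executing from step 2 with the substitution; state before step 2: counter=2 r=(0,2) succ=(0,0) retry=(0,0))
2. t1 LOAD -> counter=2 r=(2,2) succ=(0,0) retry=(0,0)
3. t2 LOAD -> counter=2 r=(2,2) succ=(0,0) retry=(0,0)
4. t2 CAS -> counter=3 r=(2,2) succ=(0,1) retry=(0,0)
5. t1 LOAD -> counter=3 r=(3,2) succ=(0,1) retry=(0,0)
6. t1 CAS -> counter=4 r=(3,2) succ=(1,1) retry=(0,0)
7. t1 LOAD -> counter=4 r=(4,2) succ=(1,1) retry=(0,0)
8. t1 CAS -> counter=5 r=(4,2) succ=(2,1) retry=(0,0)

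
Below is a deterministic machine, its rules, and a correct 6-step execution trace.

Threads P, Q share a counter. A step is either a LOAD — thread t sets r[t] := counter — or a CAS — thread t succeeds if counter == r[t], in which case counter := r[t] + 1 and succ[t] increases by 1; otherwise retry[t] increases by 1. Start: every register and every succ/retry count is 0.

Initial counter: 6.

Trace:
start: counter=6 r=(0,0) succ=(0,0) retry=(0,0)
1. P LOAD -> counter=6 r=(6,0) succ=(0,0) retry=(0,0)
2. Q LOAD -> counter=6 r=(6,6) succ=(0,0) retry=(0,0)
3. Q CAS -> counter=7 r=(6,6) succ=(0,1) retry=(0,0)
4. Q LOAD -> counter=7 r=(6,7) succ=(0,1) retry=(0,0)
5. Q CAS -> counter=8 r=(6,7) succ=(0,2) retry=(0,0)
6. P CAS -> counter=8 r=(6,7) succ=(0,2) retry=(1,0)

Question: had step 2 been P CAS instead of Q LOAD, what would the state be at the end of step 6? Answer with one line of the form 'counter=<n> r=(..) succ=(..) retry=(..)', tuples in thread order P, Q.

(re-executing from step 2 with the substitution; state before step 2: counter=6 r=(6,0) succ=(0,0) retry=(0,0))
2. P CAS -> counter=7 r=(6,0) succ=(1,0) retry=(0,0)
3. Q CAS -> counter=7 r=(6,0) succ=(1,0) retry=(0,1)
4. Q LOAD -> counter=7 r=(6,7) succ=(1,0) retry=(0,1)
5. Q CAS -> counter=8 r=(6,7) succ=(1,1) retry=(0,1)
6. P CAS -> counter=8 r=(6,7) succ=(1,1) retry=(1,1)

counter=8 r=(6,7) succ=(1,1) retry=(1,1)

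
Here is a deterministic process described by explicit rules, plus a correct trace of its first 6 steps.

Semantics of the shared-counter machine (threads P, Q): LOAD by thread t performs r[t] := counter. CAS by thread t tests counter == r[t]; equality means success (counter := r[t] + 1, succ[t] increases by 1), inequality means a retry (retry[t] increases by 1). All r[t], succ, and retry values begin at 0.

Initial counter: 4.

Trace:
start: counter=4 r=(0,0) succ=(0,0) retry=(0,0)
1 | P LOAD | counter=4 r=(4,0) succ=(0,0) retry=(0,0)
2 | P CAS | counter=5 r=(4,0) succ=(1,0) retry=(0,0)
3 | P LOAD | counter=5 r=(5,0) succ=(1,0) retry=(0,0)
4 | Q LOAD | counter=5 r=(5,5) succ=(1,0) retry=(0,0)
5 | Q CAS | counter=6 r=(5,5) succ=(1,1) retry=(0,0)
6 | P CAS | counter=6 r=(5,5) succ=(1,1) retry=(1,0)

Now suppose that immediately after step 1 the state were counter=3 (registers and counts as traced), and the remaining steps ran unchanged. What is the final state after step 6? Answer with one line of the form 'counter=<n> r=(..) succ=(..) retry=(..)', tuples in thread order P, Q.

counter=4 r=(3,3) succ=(0,1) retry=(2,0)

state after step 1 := counter=3 r=(4,0) succ=(0,0) retry=(0,0)
2 | P CAS | counter=3 r=(4,0) succ=(0,0) retry=(1,0)
3 | P LOAD | counter=3 r=(3,0) succ=(0,0) retry=(1,0)
4 | Q LOAD | counter=3 r=(3,3) succ=(0,0) retry=(1,0)
5 | Q CAS | counter=4 r=(3,3) succ=(0,1) retry=(1,0)
6 | P CAS | counter=4 r=(3,3) succ=(0,1) retry=(2,0)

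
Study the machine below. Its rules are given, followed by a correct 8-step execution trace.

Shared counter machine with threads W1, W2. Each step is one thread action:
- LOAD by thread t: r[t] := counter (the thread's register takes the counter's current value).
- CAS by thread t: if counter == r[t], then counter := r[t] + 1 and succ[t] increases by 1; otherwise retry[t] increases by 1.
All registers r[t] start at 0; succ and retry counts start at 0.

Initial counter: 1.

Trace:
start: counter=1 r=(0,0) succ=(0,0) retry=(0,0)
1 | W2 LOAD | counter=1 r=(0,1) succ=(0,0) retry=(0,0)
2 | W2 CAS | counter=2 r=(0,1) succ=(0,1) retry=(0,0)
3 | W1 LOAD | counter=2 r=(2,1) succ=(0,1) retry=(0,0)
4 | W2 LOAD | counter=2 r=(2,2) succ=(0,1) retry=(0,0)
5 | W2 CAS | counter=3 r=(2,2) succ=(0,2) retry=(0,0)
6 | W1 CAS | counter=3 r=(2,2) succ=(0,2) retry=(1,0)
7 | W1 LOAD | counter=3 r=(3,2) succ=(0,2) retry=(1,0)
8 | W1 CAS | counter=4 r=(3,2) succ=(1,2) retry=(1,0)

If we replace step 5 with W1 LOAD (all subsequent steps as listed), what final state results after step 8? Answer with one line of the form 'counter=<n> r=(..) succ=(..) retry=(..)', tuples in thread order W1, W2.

(re-executing from step 5 with the substitution; state before step 5: counter=2 r=(2,2) succ=(0,1) retry=(0,0))
5 | W1 LOAD | counter=2 r=(2,2) succ=(0,1) retry=(0,0)
6 | W1 CAS | counter=3 r=(2,2) succ=(1,1) retry=(0,0)
7 | W1 LOAD | counter=3 r=(3,2) succ=(1,1) retry=(0,0)
8 | W1 CAS | counter=4 r=(3,2) succ=(2,1) retry=(0,0)

counter=4 r=(3,2) succ=(2,1) retry=(0,0)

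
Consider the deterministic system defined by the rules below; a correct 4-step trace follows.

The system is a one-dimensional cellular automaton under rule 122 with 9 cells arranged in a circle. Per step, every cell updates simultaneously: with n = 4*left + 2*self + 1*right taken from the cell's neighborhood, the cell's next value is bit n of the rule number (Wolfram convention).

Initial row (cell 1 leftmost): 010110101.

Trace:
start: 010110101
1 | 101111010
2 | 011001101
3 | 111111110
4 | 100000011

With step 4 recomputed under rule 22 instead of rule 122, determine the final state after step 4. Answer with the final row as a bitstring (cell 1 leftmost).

(re-executing step 4 under rule 22; state before step 4: 111111110)
4 | 000000000

000000000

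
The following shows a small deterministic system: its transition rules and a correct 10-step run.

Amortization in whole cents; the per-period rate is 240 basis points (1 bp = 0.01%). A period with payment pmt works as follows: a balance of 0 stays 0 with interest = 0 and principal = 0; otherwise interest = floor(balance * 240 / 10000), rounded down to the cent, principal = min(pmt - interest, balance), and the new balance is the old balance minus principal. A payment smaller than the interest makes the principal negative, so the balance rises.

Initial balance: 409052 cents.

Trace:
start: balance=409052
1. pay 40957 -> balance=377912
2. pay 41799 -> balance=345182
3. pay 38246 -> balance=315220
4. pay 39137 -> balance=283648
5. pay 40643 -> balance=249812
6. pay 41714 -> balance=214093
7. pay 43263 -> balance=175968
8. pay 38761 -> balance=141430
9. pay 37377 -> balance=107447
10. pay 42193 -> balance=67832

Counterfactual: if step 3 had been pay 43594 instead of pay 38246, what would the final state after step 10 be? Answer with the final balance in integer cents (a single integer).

(re-executing from step 3 with the substitution; state before step 3: balance=345182)
3. pay 43594 -> balance=309872
4. pay 39137 -> balance=278171
5. pay 40643 -> balance=244204
6. pay 41714 -> balance=208350
7. pay 43263 -> balance=170087
8. pay 38761 -> balance=135408
9. pay 37377 -> balance=101280
10. pay 42193 -> balance=61517

61517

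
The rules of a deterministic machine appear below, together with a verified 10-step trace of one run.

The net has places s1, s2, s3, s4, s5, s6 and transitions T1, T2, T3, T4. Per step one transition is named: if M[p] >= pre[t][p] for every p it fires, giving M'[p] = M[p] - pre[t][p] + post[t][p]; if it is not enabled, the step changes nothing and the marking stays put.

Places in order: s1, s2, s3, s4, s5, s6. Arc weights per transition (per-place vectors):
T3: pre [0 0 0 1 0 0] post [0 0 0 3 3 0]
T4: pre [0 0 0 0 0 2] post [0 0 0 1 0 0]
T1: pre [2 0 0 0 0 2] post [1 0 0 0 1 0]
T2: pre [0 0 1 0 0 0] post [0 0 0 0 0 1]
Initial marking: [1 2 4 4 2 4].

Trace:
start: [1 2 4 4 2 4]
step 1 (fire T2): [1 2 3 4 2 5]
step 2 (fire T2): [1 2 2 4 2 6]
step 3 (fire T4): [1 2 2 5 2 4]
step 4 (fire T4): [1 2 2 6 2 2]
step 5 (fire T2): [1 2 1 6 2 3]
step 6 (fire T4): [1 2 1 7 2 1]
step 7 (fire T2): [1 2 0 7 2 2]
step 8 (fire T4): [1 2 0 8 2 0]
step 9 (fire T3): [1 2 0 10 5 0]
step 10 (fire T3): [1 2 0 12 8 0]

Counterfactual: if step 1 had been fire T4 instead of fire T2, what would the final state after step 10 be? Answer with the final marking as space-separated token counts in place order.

(re-executing from step 1 with the substitution; state before step 1: [1 2 4 4 2 4])
step 1 (fire T4): [1 2 4 5 2 2]
step 2 (fire T2): [1 2 3 5 2 3]
step 3 (fire T4): [1 2 3 6 2 1]
step 4 (fire T4): [1 2 3 6 2 1]
step 5 (fire T2): [1 2 2 6 2 2]
step 6 (fire T4): [1 2 2 7 2 0]
step 7 (fire T2): [1 2 1 7 2 1]
step 8 (fire T4): [1 2 1 7 2 1]
step 9 (fire T3): [1 2 1 9 5 1]
step 10 (fire T3): [1 2 1 11 8 1]

1 2 1 11 8 1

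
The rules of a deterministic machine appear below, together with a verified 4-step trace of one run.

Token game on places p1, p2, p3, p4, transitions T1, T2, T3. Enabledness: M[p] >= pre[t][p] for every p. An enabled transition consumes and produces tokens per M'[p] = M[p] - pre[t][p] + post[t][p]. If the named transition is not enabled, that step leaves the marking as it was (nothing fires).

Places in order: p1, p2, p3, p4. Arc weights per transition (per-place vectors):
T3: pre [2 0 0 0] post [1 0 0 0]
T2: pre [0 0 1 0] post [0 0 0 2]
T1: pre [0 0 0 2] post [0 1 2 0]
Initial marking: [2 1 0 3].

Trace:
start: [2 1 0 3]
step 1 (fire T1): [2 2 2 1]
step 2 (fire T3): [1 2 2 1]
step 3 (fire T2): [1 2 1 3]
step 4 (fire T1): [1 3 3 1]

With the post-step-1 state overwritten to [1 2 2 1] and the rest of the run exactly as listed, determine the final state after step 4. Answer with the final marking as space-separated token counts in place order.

1 3 3 1

state after step 1 := [1 2 2 1]
step 2 (fire T3): [1 2 2 1]
step 3 (fire T2): [1 2 1 3]
step 4 (fire T1): [1 3 3 1]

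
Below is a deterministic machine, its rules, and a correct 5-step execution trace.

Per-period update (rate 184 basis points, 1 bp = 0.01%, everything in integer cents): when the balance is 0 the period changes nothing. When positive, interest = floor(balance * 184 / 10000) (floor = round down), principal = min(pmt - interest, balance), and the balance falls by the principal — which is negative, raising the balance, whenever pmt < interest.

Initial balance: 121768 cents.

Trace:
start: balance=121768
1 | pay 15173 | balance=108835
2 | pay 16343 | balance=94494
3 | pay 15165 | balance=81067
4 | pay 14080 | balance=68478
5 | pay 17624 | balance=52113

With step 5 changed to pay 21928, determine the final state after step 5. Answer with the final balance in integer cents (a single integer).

47809

(re-executing from step 5 with the substitution; state before step 5: balance=68478)
5 | pay 21928 | balance=47809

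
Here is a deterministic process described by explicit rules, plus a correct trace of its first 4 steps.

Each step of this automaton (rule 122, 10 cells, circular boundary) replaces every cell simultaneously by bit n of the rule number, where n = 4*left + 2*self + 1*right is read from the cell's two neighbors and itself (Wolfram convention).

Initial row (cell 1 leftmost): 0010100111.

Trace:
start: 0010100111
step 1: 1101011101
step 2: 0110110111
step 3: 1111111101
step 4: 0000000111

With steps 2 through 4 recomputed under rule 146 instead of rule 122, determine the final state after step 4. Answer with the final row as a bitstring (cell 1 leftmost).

(re-executing steps 2..4 under rule 146; state before step 2: 1101011101)
step 2: 1000001000
step 3: 0100010101
step 4: 0010100000

0010100000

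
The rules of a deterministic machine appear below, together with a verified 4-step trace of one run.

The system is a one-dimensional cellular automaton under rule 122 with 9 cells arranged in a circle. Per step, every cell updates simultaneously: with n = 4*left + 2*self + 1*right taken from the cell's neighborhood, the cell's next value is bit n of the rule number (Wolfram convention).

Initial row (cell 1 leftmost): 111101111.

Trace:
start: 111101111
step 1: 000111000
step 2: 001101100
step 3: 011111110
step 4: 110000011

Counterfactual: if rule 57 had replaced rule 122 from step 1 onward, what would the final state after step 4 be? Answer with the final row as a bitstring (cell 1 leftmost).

(re-executing steps 1..4 under rule 57; state before step 1: 111101111)
step 1: 000011000
step 2: 111010111
step 3: 000101100
step 4: 110011011

110011011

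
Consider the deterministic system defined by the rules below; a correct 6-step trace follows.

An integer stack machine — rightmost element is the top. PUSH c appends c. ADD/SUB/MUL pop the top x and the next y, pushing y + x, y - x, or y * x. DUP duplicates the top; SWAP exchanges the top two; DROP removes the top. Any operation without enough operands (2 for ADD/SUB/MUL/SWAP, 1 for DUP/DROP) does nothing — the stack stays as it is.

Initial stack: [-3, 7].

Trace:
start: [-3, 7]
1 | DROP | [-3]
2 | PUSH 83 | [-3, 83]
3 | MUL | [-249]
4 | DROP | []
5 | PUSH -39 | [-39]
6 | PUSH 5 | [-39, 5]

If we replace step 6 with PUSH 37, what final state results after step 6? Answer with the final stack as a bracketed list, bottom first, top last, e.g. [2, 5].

[-39, 37]

(re-executing from step 6 with the substitution; state before step 6: [-39])
6 | PUSH 37 | [-39, 37]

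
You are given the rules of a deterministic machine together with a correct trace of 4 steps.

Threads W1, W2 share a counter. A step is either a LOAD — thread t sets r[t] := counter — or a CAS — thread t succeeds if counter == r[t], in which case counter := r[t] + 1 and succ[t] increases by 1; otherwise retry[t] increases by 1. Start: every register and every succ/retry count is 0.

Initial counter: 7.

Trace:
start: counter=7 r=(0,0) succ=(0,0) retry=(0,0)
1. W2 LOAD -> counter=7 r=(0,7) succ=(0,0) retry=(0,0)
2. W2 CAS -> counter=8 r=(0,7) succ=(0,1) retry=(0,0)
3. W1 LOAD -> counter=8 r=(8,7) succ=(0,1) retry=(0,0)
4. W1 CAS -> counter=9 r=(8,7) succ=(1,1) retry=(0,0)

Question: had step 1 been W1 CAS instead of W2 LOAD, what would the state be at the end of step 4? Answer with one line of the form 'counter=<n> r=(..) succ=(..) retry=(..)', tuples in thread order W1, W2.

counter=8 r=(7,0) succ=(1,0) retry=(1,1)

(re-executing from step 1 with the substitution; state before step 1: counter=7 r=(0,0) succ=(0,0) retry=(0,0))
1. W1 CAS -> counter=7 r=(0,0) succ=(0,0) retry=(1,0)
2. W2 CAS -> counter=7 r=(0,0) succ=(0,0) retry=(1,1)
3. W1 LOAD -> counter=7 r=(7,0) succ=(0,0) retry=(1,1)
4. W1 CAS -> counter=8 r=(7,0) succ=(1,0) retry=(1,1)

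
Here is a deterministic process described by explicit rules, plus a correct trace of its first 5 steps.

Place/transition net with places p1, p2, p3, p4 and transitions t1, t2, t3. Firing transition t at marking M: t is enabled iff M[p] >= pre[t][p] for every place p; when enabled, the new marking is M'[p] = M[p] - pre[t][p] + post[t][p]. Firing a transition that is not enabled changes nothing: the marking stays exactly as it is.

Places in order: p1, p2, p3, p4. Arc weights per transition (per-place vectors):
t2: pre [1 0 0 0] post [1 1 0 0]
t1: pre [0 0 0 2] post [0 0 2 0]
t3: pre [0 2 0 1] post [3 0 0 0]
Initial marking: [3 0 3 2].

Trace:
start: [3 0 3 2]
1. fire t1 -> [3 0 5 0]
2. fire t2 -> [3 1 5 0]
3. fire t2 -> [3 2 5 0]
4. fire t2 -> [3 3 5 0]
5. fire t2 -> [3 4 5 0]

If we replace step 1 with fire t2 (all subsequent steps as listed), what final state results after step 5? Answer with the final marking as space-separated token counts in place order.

3 5 3 2

(re-executing from step 1 with the substitution; state before step 1: [3 0 3 2])
1. fire t2 -> [3 1 3 2]
2. fire t2 -> [3 2 3 2]
3. fire t2 -> [3 3 3 2]
4. fire t2 -> [3 4 3 2]
5. fire t2 -> [3 5 3 2]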